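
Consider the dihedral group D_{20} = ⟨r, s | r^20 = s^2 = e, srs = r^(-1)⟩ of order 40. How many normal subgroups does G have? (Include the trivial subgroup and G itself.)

G has 48 subgroups. Checking conjugation-invariance by order — order 1: 1/1 normal; order 2: 1/21 normal; order 4: 1/11 normal; order 5: 1/1 normal; order 8: 0/5 normal; order 10: 1/5 normal; order 20: 3/3 normal; order 40: 1/1 normal.
Total normal subgroups: 9.

9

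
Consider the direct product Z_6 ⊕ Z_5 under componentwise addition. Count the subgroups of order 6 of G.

1

|G| = 30 and 6 | 30, so subgroups of order 6 are possible by Lagrange.
The subgroups of order 6 are: {(0,0), (1,0), (2,0), (3,0), (4,0), (5,0)}.
So G has 1 subgroup of order 6.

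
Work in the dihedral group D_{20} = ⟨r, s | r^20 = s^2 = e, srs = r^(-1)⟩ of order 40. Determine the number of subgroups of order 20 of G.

|G| = 40 and 20 | 40, so subgroups of order 20 are possible by Lagrange.
The subgroups of order 20 are: {e, r, r^2, r^3, r^4, r^5, r^6, r^7, r^8, r^9, r^10, r^11, r^12, r^13, r^14, r^15, r^16, r^17, r^18, r^19}; {e, r^2, r^4, r^6, r^8, r^10, r^12, r^14, r^16, r^18, s, r^2s, r^4s, r^6s, r^8s, r^10s, r^12s, r^14s, r^16s, r^18s}; {e, r^2, r^4, r^6, r^8, r^10, r^12, r^14, r^16, r^18, rs, r^3s, r^5s, r^7s, r^9s, r^11s, r^13s, r^15s, r^17s, r^19s}.
So G has 3 subgroups of order 20.

3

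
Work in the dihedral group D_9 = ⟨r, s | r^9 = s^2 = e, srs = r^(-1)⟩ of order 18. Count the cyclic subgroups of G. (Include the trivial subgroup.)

12

Group the elements of G by the cyclic subgroup they generate; each cyclic subgroup of order d accounts for φ(d) elements.
Cyclic subgroups by order — order 1: 1; order 2: 9; order 3: 1; order 9: 1.
Total: 12.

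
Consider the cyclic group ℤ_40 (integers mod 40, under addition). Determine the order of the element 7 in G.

40

In ℤ_40, the order of an element a is n/gcd(a, n).
gcd(7, 40) = 1, so |⟨7⟩| = 40/1 = 40.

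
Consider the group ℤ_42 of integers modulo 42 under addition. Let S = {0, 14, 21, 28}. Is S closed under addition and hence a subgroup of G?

|S| = 4 does not divide |G| = 42, so by Lagrange S is not a subgroup.

No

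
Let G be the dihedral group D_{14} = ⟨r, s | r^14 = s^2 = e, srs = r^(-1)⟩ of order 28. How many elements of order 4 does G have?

No element of G has order 4 (even though 4 | 28).

0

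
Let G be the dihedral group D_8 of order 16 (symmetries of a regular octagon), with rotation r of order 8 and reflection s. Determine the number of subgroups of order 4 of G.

|G| = 16 and 4 | 16, so subgroups of order 4 are possible by Lagrange.
The subgroups of order 4 are: {e, r^2, r^4, r^6}; {e, r^4, r^2s, r^6s}; {e, r^4, r^3s, r^7s}; {e, r^4, s, r^4s}; … (5 in all).
So G has 5 subgroups of order 4.

5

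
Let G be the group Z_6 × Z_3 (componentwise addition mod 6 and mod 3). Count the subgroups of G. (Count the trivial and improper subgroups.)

|G| = 18, so by Lagrange every subgroup order divides 18. Divisors: 1, 2, 3, 6, 9, 18.
Subgroups by order — order 1: 1; order 2: 1; order 3: 4; order 6: 4; order 9: 1; order 18: 1.
Total: 1 + 1 + 4 + 4 + 1 + 1 = 12.

12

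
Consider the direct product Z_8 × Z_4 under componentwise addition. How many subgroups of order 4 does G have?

|G| = 32 and 4 | 32, so subgroups of order 4 are possible by Lagrange.
The subgroups of order 4 are: {(0,0), (0,1), (0,2), (0,3)}; {(0,0), (0,2), (4,0), (4,2)}; {(0,0), (0,2), (4,1), (4,3)}; {(0,0), (2,0), (4,0), (6,0)}; … (7 in all).
So G has 7 subgroups of order 4.

7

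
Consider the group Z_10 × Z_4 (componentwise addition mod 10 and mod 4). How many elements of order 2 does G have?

An element (a,b) has order lcm(ord(a), ord(b)); count pairs with lcm equal to 2.
Enumerating gives 3 such elements.

3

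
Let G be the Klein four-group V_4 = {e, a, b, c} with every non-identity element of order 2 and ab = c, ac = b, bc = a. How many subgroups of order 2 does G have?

3

|G| = 4 and 2 | 4, so subgroups of order 2 are possible by Lagrange.
The subgroups of order 2 are: {e, a}; {e, b}; {e, c}.
So G has 3 subgroups of order 2.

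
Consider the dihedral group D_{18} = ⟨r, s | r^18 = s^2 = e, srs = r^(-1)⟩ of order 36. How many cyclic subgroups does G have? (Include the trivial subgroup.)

24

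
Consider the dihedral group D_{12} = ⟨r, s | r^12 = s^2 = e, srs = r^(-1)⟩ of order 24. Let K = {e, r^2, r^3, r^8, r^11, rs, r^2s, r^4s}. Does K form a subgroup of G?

r^11 ∈ K but its inverse r ∉ K, so K is not a subgroup.

No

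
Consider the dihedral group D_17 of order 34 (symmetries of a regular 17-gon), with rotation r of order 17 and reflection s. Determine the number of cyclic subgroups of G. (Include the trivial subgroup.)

A cyclic subgroup of order d is generated by each of its φ(d) elements of order d, so the cyclic subgroups of order d number (#elements of order d)/φ(d).
Cyclic subgroups by order — order 1: 1; order 2: 17; order 17: 1.
Total: 19.

19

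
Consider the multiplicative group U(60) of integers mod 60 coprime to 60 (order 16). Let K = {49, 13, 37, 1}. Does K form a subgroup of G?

Yes

|K| = 4 divides |G| = 16, consistent with Lagrange.
K contains the identity, every element's inverse is in K, and K is closed under ·: it is a subgroup.
In fact K = ⟨37⟩.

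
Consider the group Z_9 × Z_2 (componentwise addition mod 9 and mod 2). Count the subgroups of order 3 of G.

1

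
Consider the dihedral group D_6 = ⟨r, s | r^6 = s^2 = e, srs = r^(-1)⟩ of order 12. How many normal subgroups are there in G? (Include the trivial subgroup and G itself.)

7

G has 16 subgroups. Checking conjugation-invariance by order — order 1: 1/1 normal; order 2: 1/7 normal; order 3: 1/1 normal; order 4: 0/3 normal; order 6: 3/3 normal; order 12: 1/1 normal.
Total normal subgroups: 7.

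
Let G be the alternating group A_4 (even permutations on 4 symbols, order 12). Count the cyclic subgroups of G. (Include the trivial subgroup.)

8

Group the elements of G by the cyclic subgroup they generate; each cyclic subgroup of order d accounts for φ(d) elements.
Cyclic subgroups by order — order 1: 1; order 2: 3; order 3: 4.
Total: 8.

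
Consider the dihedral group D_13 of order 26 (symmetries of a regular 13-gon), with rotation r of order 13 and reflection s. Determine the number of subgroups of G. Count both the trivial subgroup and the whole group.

16

|G| = 26, so by Lagrange every subgroup order divides 26. Divisors: 1, 2, 13, 26.
Subgroups by order — order 1: 1; order 2: 13; order 13: 1; order 26: 1.
Total: 1 + 13 + 1 + 1 = 16.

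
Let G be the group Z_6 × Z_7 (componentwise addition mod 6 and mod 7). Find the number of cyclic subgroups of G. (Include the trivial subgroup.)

Group the elements of G by the cyclic subgroup they generate; each cyclic subgroup of order d accounts for φ(d) elements.
Cyclic subgroups by order — order 1: 1; order 2: 1; order 3: 1; order 6: 1; order 7: 1; order 14: 1; order 21: 1; order 42: 1.
Total: 8.

8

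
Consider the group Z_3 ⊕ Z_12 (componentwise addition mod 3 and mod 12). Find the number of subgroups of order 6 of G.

4

|G| = 36 and 6 | 36, so subgroups of order 6 are possible by Lagrange.
The subgroups of order 6 are: {(0,0), (0,2), (0,4), (0,6), (0,8), (0,10)}; {(0,0), (0,6), (1,0), (1,6), (2,0), (2,6)}; {(0,0), (0,6), (1,4), (1,10), (2,2), (2,8)}; {(0,0), (0,6), (1,2), (1,8), (2,4), (2,10)}.
So G has 4 subgroups of order 6.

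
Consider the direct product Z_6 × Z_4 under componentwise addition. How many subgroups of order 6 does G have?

3

|G| = 24 and 6 | 24, so subgroups of order 6 are possible by Lagrange.
The subgroups of order 6 are: {(0,0), (0,2), (2,0), (2,2), (4,0), (4,2)}; {(0,0), (1,0), (2,0), (3,0), (4,0), (5,0)}; {(0,0), (1,2), (2,0), (3,2), (4,0), (5,2)}.
So G has 3 subgroups of order 6.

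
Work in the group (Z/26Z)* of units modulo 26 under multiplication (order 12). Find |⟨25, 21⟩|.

4

|⟨25⟩| = 2 and |⟨21⟩| = 4, so |H| is a multiple of lcm(2, 4) = 4 and divides |G| = 12.
Closing under the operation: H = {1, 5, 21, 25}, so |H| = 4.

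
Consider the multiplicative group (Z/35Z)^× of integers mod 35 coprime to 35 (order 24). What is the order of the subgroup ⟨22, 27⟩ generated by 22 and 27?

8

|⟨22⟩| = 4 and |⟨27⟩| = 4, so |H| is a multiple of lcm(4, 4) = 4 and divides |G| = 24.
Closing under the operation: H = {1, 6, 8, 13, 22, 27, 29, 34}, so |H| = 8.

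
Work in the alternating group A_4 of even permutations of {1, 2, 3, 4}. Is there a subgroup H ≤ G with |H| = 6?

No

6 | 12, so Lagrange does not rule it out; but checking all subgroups of G, none has order 6.
(A_4 is the standard example that the converse of Lagrange fails.)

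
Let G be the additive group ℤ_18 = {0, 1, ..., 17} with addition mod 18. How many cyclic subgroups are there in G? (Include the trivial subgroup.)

Each element a generates a cyclic subgroup ⟨a⟩; distinct elements may generate the same one (a cyclic group of order d has φ(d) generators).
Cyclic subgroups by order — order 1: 1; order 2: 1; order 3: 1; order 6: 1; order 9: 1; order 18: 1.
Total: 6.

6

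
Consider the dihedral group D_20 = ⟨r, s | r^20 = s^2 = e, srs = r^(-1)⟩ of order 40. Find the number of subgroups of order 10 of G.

|G| = 40 and 10 | 40, so subgroups of order 10 are possible by Lagrange.
The subgroups of order 10 are: {e, r^2, r^4, r^6, r^8, r^10, r^12, r^14, r^16, r^18}; {e, r^4, r^8, r^12, r^16, r^2s, r^6s, r^10s, r^14s, r^18s}; {e, r^4, r^8, r^12, r^16, r^3s, r^7s, r^11s, r^15s, r^19s}; {e, r^4, r^8, r^12, r^16, s, r^4s, r^8s, r^12s, r^16s}; … (5 in all).
So G has 5 subgroups of order 10.

5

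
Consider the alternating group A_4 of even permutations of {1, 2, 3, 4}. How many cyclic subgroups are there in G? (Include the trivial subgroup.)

A cyclic subgroup of order d is generated by each of its φ(d) elements of order d, so the cyclic subgroups of order d number (#elements of order d)/φ(d).
Cyclic subgroups by order — order 1: 1; order 2: 3; order 3: 4.
Total: 8.

8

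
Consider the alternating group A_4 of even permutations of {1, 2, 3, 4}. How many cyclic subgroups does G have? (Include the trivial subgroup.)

8

Each element a generates a cyclic subgroup ⟨a⟩; distinct elements may generate the same one (a cyclic group of order d has φ(d) generators).
Cyclic subgroups by order — order 1: 1; order 2: 3; order 3: 4.
Total: 8.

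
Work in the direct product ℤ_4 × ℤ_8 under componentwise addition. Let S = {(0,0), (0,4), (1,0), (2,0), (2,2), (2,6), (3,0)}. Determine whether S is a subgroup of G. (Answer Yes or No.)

|S| = 7 does not divide |G| = 32, so by Lagrange S is not a subgroup.

No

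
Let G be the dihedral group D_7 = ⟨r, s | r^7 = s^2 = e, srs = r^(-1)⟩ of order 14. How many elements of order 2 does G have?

The elements of order 2 are: s, rs, r^2s, r^3s, r^4s, r^5s, r^6s.
That's 7.

7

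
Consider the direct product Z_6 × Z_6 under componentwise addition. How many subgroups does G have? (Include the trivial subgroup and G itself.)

|G| = 36, so by Lagrange every subgroup order divides 36. Divisors: 1, 2, 3, 4, 6, 9, 12, 18, 36.
Subgroups by order — order 1: 1; order 2: 3; order 3: 4; order 4: 1; order 6: 12; order 9: 1; order 12: 4; order 18: 3; order 36: 1.
Total: 1 + 3 + 4 + 1 + 12 + 1 + 4 + 3 + 1 = 30.

30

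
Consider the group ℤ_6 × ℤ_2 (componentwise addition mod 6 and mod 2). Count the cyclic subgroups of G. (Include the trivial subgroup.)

Each element a generates a cyclic subgroup ⟨a⟩; distinct elements may generate the same one (a cyclic group of order d has φ(d) generators).
Cyclic subgroups by order — order 1: 1; order 2: 3; order 3: 1; order 6: 3.
Total: 8.

8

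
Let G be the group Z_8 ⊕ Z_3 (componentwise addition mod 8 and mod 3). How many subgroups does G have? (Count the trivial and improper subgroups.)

8

|G| = 24, so by Lagrange every subgroup order divides 24. Divisors: 1, 2, 3, 4, 6, 8, 12, 24.
Subgroups by order — order 1: 1; order 2: 1; order 3: 1; order 4: 1; order 6: 1; order 8: 1; order 12: 1; order 24: 1.
Total: 1 + 1 + 1 + 1 + 1 + 1 + 1 + 1 = 8.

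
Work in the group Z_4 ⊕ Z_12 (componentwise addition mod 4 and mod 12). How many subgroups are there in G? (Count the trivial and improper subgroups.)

30

|G| = 48, so by Lagrange every subgroup order divides 48. Divisors: 1, 2, 3, 4, 6, 8, 12, 16, 24, 48.
Subgroups by order — order 1: 1; order 2: 3; order 3: 1; order 4: 7; order 6: 3; order 8: 3; order 12: 7; order 16: 1; order 24: 3; order 48: 1.
Total: 1 + 3 + 1 + 7 + 3 + 3 + 7 + 1 + 3 + 1 = 30.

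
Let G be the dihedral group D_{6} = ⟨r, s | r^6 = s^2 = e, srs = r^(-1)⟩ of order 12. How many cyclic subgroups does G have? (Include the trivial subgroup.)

10

Group the elements of G by the cyclic subgroup they generate; each cyclic subgroup of order d accounts for φ(d) elements.
Cyclic subgroups by order — order 1: 1; order 2: 7; order 3: 1; order 6: 1.
Total: 10.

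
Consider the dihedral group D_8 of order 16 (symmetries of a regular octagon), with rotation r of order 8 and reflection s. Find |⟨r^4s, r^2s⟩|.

|⟨r^4s⟩| = 2 and |⟨r^2s⟩| = 2, so |H| is a multiple of lcm(2, 2) = 2 and divides |G| = 16.
Closing under the operation: H = {e, r^2, r^4, r^6, s, r^2s, r^4s, r^6s}, so |H| = 8.

8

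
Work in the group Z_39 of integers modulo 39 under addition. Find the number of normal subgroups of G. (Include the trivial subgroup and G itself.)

4

G is abelian, so every subgroup is normal.
G has 4 subgroups in total, hence 4 normal subgroups.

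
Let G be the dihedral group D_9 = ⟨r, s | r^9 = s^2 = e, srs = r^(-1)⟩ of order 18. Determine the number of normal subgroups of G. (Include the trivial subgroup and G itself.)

4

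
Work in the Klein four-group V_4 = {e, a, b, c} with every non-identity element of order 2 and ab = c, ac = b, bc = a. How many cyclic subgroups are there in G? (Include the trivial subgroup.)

Each element a generates a cyclic subgroup ⟨a⟩; distinct elements may generate the same one (a cyclic group of order d has φ(d) generators).
Cyclic subgroups by order — order 1: 1; order 2: 3.
Total: 4.

4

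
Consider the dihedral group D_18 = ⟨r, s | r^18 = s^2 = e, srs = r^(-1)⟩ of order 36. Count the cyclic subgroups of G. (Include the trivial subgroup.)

Group the elements of G by the cyclic subgroup they generate; each cyclic subgroup of order d accounts for φ(d) elements.
Cyclic subgroups by order — order 1: 1; order 2: 19; order 3: 1; order 6: 1; order 9: 1; order 18: 1.
Total: 24.

24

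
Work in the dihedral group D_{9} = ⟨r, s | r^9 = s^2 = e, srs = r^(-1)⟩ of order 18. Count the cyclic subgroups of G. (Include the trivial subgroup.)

Each element a generates a cyclic subgroup ⟨a⟩; distinct elements may generate the same one (a cyclic group of order d has φ(d) generators).
Cyclic subgroups by order — order 1: 1; order 2: 9; order 3: 1; order 9: 1.
Total: 12.

12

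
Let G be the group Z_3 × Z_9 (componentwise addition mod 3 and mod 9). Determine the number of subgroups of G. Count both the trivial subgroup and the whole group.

10

|G| = 27, so by Lagrange every subgroup order divides 27. Divisors: 1, 3, 9, 27.
Subgroups by order — order 1: 1; order 3: 4; order 9: 4; order 27: 1.
Total: 1 + 4 + 4 + 1 = 10.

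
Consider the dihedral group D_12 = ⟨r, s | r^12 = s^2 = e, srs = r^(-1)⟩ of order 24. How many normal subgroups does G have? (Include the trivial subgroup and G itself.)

9

G has 34 subgroups. Checking conjugation-invariance by order — order 1: 1/1 normal; order 2: 1/13 normal; order 3: 1/1 normal; order 4: 1/7 normal; order 6: 1/5 normal; order 8: 0/3 normal; order 12: 3/3 normal; order 24: 1/1 normal.
Total normal subgroups: 9.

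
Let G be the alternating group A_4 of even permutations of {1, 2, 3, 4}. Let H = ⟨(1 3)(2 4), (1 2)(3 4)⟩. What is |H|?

4

|⟨(1 3)(2 4)⟩| = 2 and |⟨(1 2)(3 4)⟩| = 2, so |H| is a multiple of lcm(2, 2) = 2 and divides |G| = 12.
Closing under the operation: H = {e, (1 2)(3 4), (1 3)(2 4), (1 4)(2 3)}, so |H| = 4.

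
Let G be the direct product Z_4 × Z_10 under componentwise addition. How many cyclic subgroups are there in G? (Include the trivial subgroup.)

Group the elements of G by the cyclic subgroup they generate; each cyclic subgroup of order d accounts for φ(d) elements.
Cyclic subgroups by order — order 1: 1; order 2: 3; order 4: 2; order 5: 1; order 10: 3; order 20: 2.
Total: 12.

12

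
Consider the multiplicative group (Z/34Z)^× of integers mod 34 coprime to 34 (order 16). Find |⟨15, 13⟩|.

8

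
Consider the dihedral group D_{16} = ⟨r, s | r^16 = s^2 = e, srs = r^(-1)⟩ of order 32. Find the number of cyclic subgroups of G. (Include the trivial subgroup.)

21

A cyclic subgroup of order d is generated by each of its φ(d) elements of order d, so the cyclic subgroups of order d number (#elements of order d)/φ(d).
Cyclic subgroups by order — order 1: 1; order 2: 17; order 4: 1; order 8: 1; order 16: 1.
Total: 21.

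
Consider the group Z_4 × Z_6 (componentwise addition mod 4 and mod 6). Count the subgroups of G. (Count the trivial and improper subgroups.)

16

|G| = 24, so by Lagrange every subgroup order divides 24. Divisors: 1, 2, 3, 4, 6, 8, 12, 24.
Subgroups by order — order 1: 1; order 2: 3; order 3: 1; order 4: 3; order 6: 3; order 8: 1; order 12: 3; order 24: 1.
Total: 1 + 3 + 1 + 3 + 3 + 1 + 3 + 1 = 16.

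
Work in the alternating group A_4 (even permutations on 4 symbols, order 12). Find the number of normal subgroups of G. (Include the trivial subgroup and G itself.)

G has 10 subgroups. Checking conjugation-invariance by order — order 1: 1/1 normal; order 2: 0/3 normal; order 3: 0/4 normal; order 4: 1/1 normal; order 12: 1/1 normal.
Total normal subgroups: 3.

3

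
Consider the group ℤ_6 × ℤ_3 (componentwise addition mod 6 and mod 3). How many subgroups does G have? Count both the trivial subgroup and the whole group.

12

|G| = 18, so by Lagrange every subgroup order divides 18. Divisors: 1, 2, 3, 6, 9, 18.
Subgroups by order — order 1: 1; order 2: 1; order 3: 4; order 6: 4; order 9: 1; order 18: 1.
Total: 1 + 1 + 4 + 4 + 1 + 1 = 12.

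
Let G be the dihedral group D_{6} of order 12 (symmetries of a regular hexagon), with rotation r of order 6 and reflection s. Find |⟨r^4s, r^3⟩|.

|⟨r^4s⟩| = 2 and |⟨r^3⟩| = 2, so |H| is a multiple of lcm(2, 2) = 2 and divides |G| = 12.
Closing under the operation: H = {e, r^3, rs, r^4s}, so |H| = 4.

4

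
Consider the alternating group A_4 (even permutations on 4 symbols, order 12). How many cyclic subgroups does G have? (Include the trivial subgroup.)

Group the elements of G by the cyclic subgroup they generate; each cyclic subgroup of order d accounts for φ(d) elements.
Cyclic subgroups by order — order 1: 1; order 2: 3; order 3: 4.
Total: 8.

8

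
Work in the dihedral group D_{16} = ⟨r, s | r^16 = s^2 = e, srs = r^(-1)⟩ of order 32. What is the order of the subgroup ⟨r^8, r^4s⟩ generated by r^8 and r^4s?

|⟨r^8⟩| = 2 and |⟨r^4s⟩| = 2, so |H| is a multiple of lcm(2, 2) = 2 and divides |G| = 32.
Closing under the operation: H = {e, r^8, r^4s, r^12s}, so |H| = 4.

4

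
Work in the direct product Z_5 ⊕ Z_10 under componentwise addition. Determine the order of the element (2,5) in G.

The order of (2,5) in Z_5 × Z_10 is lcm(ord(2) in Z_5, ord(5) in Z_10).
ord(2) = 5 and ord(5) = 2, so |⟨(2,5)⟩| = lcm(5, 2) = 10.

10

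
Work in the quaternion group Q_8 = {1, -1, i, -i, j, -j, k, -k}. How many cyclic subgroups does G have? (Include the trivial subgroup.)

5

Each element a generates a cyclic subgroup ⟨a⟩; distinct elements may generate the same one (a cyclic group of order d has φ(d) generators).
Cyclic subgroups by order — order 1: 1; order 2: 1; order 4: 3.
Total: 5.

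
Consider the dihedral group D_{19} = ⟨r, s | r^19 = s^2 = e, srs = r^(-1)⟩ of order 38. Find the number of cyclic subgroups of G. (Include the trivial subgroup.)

A cyclic subgroup of order d is generated by each of its φ(d) elements of order d, so the cyclic subgroups of order d number (#elements of order d)/φ(d).
Cyclic subgroups by order — order 1: 1; order 2: 19; order 19: 1.
Total: 21.

21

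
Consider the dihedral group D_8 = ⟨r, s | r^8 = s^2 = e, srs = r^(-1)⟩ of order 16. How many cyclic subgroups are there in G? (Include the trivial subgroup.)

12

Group the elements of G by the cyclic subgroup they generate; each cyclic subgroup of order d accounts for φ(d) elements.
Cyclic subgroups by order — order 1: 1; order 2: 9; order 4: 1; order 8: 1.
Total: 12.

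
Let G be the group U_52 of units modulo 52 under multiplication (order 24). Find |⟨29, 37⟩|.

12

|⟨29⟩| = 3 and |⟨37⟩| = 12, so |H| is a multiple of lcm(3, 12) = 12 and divides |G| = 24.
Closing under the operation: H = {1, 5, 9, 17, 21, 25, 29, 33, 37, 41, 45, 49}, so |H| = 12.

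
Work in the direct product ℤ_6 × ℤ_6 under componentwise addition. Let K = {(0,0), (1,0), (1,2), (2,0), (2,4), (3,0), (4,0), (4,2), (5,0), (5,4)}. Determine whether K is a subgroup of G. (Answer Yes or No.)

|K| = 10 does not divide |G| = 36, so by Lagrange K is not a subgroup.

No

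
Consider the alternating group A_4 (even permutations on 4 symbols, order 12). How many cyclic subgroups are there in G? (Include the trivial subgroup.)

Group the elements of G by the cyclic subgroup they generate; each cyclic subgroup of order d accounts for φ(d) elements.
Cyclic subgroups by order — order 1: 1; order 2: 3; order 3: 4.
Total: 8.

8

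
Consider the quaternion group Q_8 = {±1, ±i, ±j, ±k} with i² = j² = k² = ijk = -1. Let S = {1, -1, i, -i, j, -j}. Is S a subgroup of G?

No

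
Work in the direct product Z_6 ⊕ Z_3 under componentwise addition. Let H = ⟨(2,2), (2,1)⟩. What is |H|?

|⟨(2,2)⟩| = 3 and |⟨(2,1)⟩| = 3, so |H| is a multiple of lcm(3, 3) = 3 and divides |G| = 18.
Closing under the operation: H = {(0,0), (0,1), (0,2), (2,0), (2,1), (2,2), (4,0), (4,1), (4,2)}, so |H| = 9.

9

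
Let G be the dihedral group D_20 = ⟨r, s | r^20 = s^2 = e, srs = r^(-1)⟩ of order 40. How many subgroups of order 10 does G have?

5

|G| = 40 and 10 | 40, so subgroups of order 10 are possible by Lagrange.
The subgroups of order 10 are: {e, r^2, r^4, r^6, r^8, r^10, r^12, r^14, r^16, r^18}; {e, r^4, r^8, r^12, r^16, r^2s, r^6s, r^10s, r^14s, r^18s}; {e, r^4, r^8, r^12, r^16, r^3s, r^7s, r^11s, r^15s, r^19s}; {e, r^4, r^8, r^12, r^16, s, r^4s, r^8s, r^12s, r^16s}; … (5 in all).
So G has 5 subgroups of order 10.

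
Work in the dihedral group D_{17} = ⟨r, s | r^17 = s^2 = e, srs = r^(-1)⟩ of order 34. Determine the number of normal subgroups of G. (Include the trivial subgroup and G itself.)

3

G has 20 subgroups. Checking conjugation-invariance by order — order 1: 1/1 normal; order 2: 0/17 normal; order 17: 1/1 normal; order 34: 1/1 normal.
Total normal subgroups: 3.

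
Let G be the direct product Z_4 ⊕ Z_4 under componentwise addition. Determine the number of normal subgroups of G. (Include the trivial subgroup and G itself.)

15

G is abelian, so every subgroup is normal.
G has 15 subgroups in total, hence 15 normal subgroups.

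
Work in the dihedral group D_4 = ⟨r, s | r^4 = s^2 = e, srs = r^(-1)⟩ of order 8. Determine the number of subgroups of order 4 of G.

|G| = 8 and 4 | 8, so subgroups of order 4 are possible by Lagrange.
The subgroups of order 4 are: {e, r, r^2, r^3}; {e, r^2, s, r^2s}; {e, r^2, rs, r^3s}.
So G has 3 subgroups of order 4.

3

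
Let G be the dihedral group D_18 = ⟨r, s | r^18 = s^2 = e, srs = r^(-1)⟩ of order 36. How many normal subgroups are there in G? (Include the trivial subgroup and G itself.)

G has 45 subgroups. Checking conjugation-invariance by order — order 1: 1/1 normal; order 2: 1/19 normal; order 3: 1/1 normal; order 4: 0/9 normal; order 6: 1/7 normal; order 9: 1/1 normal; order 12: 0/3 normal; order 18: 3/3 normal; order 36: 1/1 normal.
Total normal subgroups: 9.

9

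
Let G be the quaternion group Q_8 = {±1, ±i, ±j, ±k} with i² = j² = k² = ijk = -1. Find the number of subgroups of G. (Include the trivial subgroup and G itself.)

|G| = 8, so by Lagrange every subgroup order divides 8. Divisors: 1, 2, 4, 8.
Subgroups by order — order 1: 1; order 2: 1; order 4: 3; order 8: 1.
Total: 1 + 1 + 3 + 1 = 6.

6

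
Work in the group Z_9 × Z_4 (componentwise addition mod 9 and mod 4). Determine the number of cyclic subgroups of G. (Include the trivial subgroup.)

9

Each element a generates a cyclic subgroup ⟨a⟩; distinct elements may generate the same one (a cyclic group of order d has φ(d) generators).
Cyclic subgroups by order — order 1: 1; order 2: 1; order 3: 1; order 4: 1; order 6: 1; order 9: 1; order 12: 1; order 18: 1; order 36: 1.
Total: 9.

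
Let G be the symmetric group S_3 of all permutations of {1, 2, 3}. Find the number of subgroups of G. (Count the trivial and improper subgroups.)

6

|G| = 6, so by Lagrange every subgroup order divides 6. Divisors: 1, 2, 3, 6.
Subgroups by order — order 1: 1; order 2: 3; order 3: 1; order 6: 1.
Total: 1 + 3 + 1 + 1 = 6.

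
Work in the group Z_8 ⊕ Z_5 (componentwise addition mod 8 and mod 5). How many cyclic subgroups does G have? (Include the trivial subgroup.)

8

A cyclic subgroup of order d is generated by each of its φ(d) elements of order d, so the cyclic subgroups of order d number (#elements of order d)/φ(d).
Cyclic subgroups by order — order 1: 1; order 2: 1; order 4: 1; order 5: 1; order 8: 1; order 10: 1; order 20: 1; order 40: 1.
Total: 8.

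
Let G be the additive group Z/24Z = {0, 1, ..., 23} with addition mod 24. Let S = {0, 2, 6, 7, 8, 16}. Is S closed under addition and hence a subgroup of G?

2 ∈ S but its inverse 22 ∉ S, so S is not a subgroup.

No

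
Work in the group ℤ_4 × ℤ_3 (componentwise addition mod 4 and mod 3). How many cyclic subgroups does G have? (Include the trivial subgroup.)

6

Group the elements of G by the cyclic subgroup they generate; each cyclic subgroup of order d accounts for φ(d) elements.
Cyclic subgroups by order — order 1: 1; order 2: 1; order 3: 1; order 4: 1; order 6: 1; order 12: 1.
Total: 6.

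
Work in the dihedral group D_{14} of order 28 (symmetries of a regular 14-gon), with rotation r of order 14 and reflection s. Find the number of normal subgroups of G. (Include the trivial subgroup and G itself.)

7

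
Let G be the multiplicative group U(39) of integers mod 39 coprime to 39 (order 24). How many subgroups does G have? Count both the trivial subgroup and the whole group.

16

|G| = 24, so by Lagrange every subgroup order divides 24. Divisors: 1, 2, 3, 4, 6, 8, 12, 24.
Subgroups by order — order 1: 1; order 2: 3; order 3: 1; order 4: 3; order 6: 3; order 8: 1; order 12: 3; order 24: 1.
Total: 1 + 3 + 1 + 3 + 3 + 1 + 3 + 1 = 16.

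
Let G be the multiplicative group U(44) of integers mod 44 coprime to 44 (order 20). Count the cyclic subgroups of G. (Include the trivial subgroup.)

Each element a generates a cyclic subgroup ⟨a⟩; distinct elements may generate the same one (a cyclic group of order d has φ(d) generators).
Cyclic subgroups by order — order 1: 1; order 2: 3; order 5: 1; order 10: 3.
Total: 8.

8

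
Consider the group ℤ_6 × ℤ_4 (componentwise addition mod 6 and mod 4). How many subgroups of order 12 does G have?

3

|G| = 24 and 12 | 24, so subgroups of order 12 are possible by Lagrange.
The subgroups of order 12 are: {(0,0), (0,1), (0,2), (0,3), (2,0), (2,1), (2,2), (2,3), (4,0), (4,1), (4,2), (4,3)}; {(0,0), (0,2), (1,0), (1,2), (2,0), (2,2), (3,0), (3,2), (4,0), (4,2), (5,0), (5,2)}; {(0,0), (0,2), (1,1), (1,3), (2,0), (2,2), (3,1), (3,3), (4,0), (4,2), (5,1), (5,3)}.
So G has 3 subgroups of order 12.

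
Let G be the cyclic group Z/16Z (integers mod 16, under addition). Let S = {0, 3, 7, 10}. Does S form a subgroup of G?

No

10 ∈ S but its inverse 6 ∉ S, so S is not a subgroup.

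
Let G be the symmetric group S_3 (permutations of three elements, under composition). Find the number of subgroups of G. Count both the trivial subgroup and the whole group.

6

|G| = 6, so by Lagrange every subgroup order divides 6. Divisors: 1, 2, 3, 6.
Subgroups by order — order 1: 1; order 2: 3; order 3: 1; order 6: 1.
Total: 1 + 3 + 1 + 1 = 6.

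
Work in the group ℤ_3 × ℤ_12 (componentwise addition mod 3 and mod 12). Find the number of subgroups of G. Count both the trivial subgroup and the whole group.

|G| = 36, so by Lagrange every subgroup order divides 36. Divisors: 1, 2, 3, 4, 6, 9, 12, 18, 36.
Subgroups by order — order 1: 1; order 2: 1; order 3: 4; order 4: 1; order 6: 4; order 9: 1; order 12: 4; order 18: 1; order 36: 1.
Total: 1 + 1 + 4 + 1 + 4 + 1 + 4 + 1 + 1 = 18.

18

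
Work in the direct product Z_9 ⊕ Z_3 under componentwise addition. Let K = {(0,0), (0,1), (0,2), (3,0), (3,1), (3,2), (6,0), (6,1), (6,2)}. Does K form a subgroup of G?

Yes

|K| = 9 divides |G| = 27, consistent with Lagrange.
K contains the identity, every element's inverse is in K, and K is closed under +: it is a subgroup.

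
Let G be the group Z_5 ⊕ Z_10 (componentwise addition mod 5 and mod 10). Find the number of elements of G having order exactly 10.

An element (a,b) has order lcm(ord(a), ord(b)); count pairs with lcm equal to 10.
Enumerating gives 24 such elements.

24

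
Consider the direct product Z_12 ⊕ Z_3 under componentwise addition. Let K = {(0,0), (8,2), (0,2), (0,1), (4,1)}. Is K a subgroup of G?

|K| = 5 does not divide |G| = 36, so by Lagrange K is not a subgroup.

No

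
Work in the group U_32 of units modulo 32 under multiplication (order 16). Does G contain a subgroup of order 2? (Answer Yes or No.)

2 | 16. A subgroup of order 2 is {1, 15}.

Yes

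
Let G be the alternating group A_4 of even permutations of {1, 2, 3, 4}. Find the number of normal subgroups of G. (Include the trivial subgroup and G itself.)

3

G has 10 subgroups. Checking conjugation-invariance by order — order 1: 1/1 normal; order 2: 0/3 normal; order 3: 0/4 normal; order 4: 1/1 normal; order 12: 1/1 normal.
Total normal subgroups: 3.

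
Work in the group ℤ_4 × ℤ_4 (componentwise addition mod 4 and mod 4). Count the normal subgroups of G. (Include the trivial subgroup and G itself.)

G is abelian, so every subgroup is normal.
G has 15 subgroups in total, hence 15 normal subgroups.

15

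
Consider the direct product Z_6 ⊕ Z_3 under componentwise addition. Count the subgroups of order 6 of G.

|G| = 18 and 6 | 18, so subgroups of order 6 are possible by Lagrange.
The subgroups of order 6 are: {(0,0), (0,1), (0,2), (3,0), (3,1), (3,2)}; {(0,0), (1,0), (2,0), (3,0), (4,0), (5,0)}; {(0,0), (1,1), (2,2), (3,0), (4,1), (5,2)}; {(0,0), (1,2), (2,1), (3,0), (4,2), (5,1)}.
So G has 4 subgroups of order 6.

4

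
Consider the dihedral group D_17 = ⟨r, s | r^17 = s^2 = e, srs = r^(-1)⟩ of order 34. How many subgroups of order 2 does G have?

|G| = 34 and 2 | 34, so subgroups of order 2 are possible by Lagrange.
The subgroups of order 2 are: {e, r^10s}; {e, r^11s}; {e, r^12s}; {e, r^13s}; … (17 in all).
So G has 17 subgroups of order 2.

17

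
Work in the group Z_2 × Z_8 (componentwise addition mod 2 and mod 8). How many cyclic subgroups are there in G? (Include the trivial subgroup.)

8

Group the elements of G by the cyclic subgroup they generate; each cyclic subgroup of order d accounts for φ(d) elements.
Cyclic subgroups by order — order 1: 1; order 2: 3; order 4: 2; order 8: 2.
Total: 8.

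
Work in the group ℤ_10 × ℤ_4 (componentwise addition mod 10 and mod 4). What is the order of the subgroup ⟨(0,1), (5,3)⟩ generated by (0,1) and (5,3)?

|⟨(0,1)⟩| = 4 and |⟨(5,3)⟩| = 4, so |H| is a multiple of lcm(4, 4) = 4 and divides |G| = 40.
Closing under the operation: H = {(0,0), (0,1), (0,2), (0,3), (5,0), (5,1), (5,2), (5,3)}, so |H| = 8.

8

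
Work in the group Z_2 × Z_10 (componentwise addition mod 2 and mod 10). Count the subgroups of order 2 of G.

|G| = 20 and 2 | 20, so subgroups of order 2 are possible by Lagrange.
The subgroups of order 2 are: {(0,0), (0,5)}; {(0,0), (1,0)}; {(0,0), (1,5)}.
So G has 3 subgroups of order 2.

3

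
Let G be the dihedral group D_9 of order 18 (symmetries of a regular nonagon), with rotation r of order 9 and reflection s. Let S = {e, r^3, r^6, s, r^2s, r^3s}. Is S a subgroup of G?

Closure fails: s · r^2s = r^7 ∉ S. So S is not a subgroup.

No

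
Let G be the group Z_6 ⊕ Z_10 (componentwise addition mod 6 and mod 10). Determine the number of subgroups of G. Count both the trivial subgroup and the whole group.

|G| = 60, so by Lagrange every subgroup order divides 60. Divisors: 1, 2, 3, 4, 5, 6, 10, 12, 15, 20, 30, 60.
Subgroups by order — order 1: 1; order 2: 3; order 3: 1; order 4: 1; order 5: 1; order 6: 3; order 10: 3; order 12: 1; order 15: 1; order 20: 1; order 30: 3; order 60: 1.
Total: 1 + 3 + 1 + 1 + 1 + 3 + 3 + 1 + 1 + 1 + 3 + 1 = 20.

20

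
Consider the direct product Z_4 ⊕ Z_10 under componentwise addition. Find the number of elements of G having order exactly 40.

An element (a,b) has order lcm(ord(a), ord(b)); count pairs with lcm equal to 40.
Enumerating gives 0 such elements.

0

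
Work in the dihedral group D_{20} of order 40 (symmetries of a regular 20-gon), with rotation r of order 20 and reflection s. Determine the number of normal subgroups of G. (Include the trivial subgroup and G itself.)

9

G has 48 subgroups. Checking conjugation-invariance by order — order 1: 1/1 normal; order 2: 1/21 normal; order 4: 1/11 normal; order 5: 1/1 normal; order 8: 0/5 normal; order 10: 1/5 normal; order 20: 3/3 normal; order 40: 1/1 normal.
Total normal subgroups: 9.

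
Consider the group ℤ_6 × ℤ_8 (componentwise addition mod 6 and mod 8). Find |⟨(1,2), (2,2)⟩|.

24

|⟨(1,2)⟩| = 12 and |⟨(2,2)⟩| = 12, so |H| is a multiple of lcm(12, 12) = 12 and divides |G| = 48.
Closing under the operation: H = {(0,0), (0,2), (0,4), (0,6), (1,0), (1,2), (1,4), (1,6), (2,0), (2,2), (2,4), (2,6), (3,0), (3,2), (3,4), (3,6), (4,0), (4,2), (4,4), (4,6), (5,0), (5,2), (5,4), (5,6)}, so |H| = 24.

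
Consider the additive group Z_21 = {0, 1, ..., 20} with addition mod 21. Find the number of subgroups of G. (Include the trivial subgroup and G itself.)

4

Subgroups of the cyclic group Z_21 correspond bijectively to divisors of 21.
Divisors of 21: 1, 3, 7, 21.
So Z_21 has 4 subgroups.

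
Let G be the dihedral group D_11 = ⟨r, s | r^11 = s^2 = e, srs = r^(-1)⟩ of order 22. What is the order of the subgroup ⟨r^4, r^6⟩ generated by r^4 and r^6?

11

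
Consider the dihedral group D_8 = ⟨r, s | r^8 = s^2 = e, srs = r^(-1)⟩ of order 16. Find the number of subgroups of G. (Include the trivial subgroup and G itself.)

19

|G| = 16, so by Lagrange every subgroup order divides 16. Divisors: 1, 2, 4, 8, 16.
Subgroups by order — order 1: 1; order 2: 9; order 4: 5; order 8: 3; order 16: 1.
Total: 1 + 9 + 5 + 3 + 1 = 19.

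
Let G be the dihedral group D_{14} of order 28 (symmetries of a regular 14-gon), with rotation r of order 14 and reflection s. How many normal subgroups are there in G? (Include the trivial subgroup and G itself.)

7

G has 28 subgroups. Checking conjugation-invariance by order — order 1: 1/1 normal; order 2: 1/15 normal; order 4: 0/7 normal; order 7: 1/1 normal; order 14: 3/3 normal; order 28: 1/1 normal.
Total normal subgroups: 7.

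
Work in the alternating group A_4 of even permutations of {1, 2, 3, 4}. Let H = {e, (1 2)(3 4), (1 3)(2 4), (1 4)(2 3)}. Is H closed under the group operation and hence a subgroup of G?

Yes

|H| = 4 divides |G| = 12, consistent with Lagrange.
H contains the identity, every element's inverse is in H, and H is closed under ∘: it is a subgroup.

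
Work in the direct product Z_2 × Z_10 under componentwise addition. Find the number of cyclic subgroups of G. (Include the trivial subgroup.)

8

Group the elements of G by the cyclic subgroup they generate; each cyclic subgroup of order d accounts for φ(d) elements.
Cyclic subgroups by order — order 1: 1; order 2: 3; order 5: 1; order 10: 3.
Total: 8.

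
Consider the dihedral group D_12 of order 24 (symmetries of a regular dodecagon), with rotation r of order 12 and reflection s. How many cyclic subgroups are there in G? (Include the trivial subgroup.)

18

Group the elements of G by the cyclic subgroup they generate; each cyclic subgroup of order d accounts for φ(d) elements.
Cyclic subgroups by order — order 1: 1; order 2: 13; order 3: 1; order 4: 1; order 6: 1; order 12: 1.
Total: 18.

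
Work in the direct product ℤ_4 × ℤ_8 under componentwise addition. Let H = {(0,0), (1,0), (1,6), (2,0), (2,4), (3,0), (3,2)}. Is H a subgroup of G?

No

|H| = 7 does not divide |G| = 32, so by Lagrange H is not a subgroup.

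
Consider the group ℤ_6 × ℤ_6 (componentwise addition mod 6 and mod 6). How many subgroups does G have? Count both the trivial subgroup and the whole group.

30

|G| = 36, so by Lagrange every subgroup order divides 36. Divisors: 1, 2, 3, 4, 6, 9, 12, 18, 36.
Subgroups by order — order 1: 1; order 2: 3; order 3: 4; order 4: 1; order 6: 12; order 9: 1; order 12: 4; order 18: 3; order 36: 1.
Total: 1 + 3 + 4 + 1 + 12 + 1 + 4 + 3 + 1 = 30.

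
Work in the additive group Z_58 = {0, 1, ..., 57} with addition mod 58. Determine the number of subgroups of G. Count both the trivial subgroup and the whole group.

4

Subgroups of the cyclic group Z_58 correspond bijectively to divisors of 58.
Divisors of 58: 1, 2, 29, 58.
So Z_58 has 4 subgroups.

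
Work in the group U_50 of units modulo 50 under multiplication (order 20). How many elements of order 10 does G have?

4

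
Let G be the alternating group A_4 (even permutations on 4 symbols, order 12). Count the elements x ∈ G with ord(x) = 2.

3

The elements of order 2 are: (1 2)(3 4), (1 3)(2 4), (1 4)(2 3).
That's 3.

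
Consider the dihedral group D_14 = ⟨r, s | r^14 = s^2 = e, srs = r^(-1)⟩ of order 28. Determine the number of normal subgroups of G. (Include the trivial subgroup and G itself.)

G has 28 subgroups. Checking conjugation-invariance by order — order 1: 1/1 normal; order 2: 1/15 normal; order 4: 0/7 normal; order 7: 1/1 normal; order 14: 3/3 normal; order 28: 1/1 normal.
Total normal subgroups: 7.

7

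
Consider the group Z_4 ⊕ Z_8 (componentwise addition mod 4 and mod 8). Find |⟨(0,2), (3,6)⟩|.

|⟨(0,2)⟩| = 4 and |⟨(3,6)⟩| = 4, so |H| is a multiple of lcm(4, 4) = 4 and divides |G| = 32.
Closing under the operation: H = {(0,0), (0,2), (0,4), (0,6), (1,0), (1,2), (1,4), (1,6), (2,0), (2,2), (2,4), (2,6), (3,0), (3,2), (3,4), (3,6)}, so |H| = 16.

16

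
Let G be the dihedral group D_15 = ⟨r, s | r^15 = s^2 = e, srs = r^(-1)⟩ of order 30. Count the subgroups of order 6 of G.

5

|G| = 30 and 6 | 30, so subgroups of order 6 are possible by Lagrange.
The subgroups of order 6 are: {e, r^5, r^10, s, r^5s, r^10s}; {e, r^5, r^10, rs, r^6s, r^11s}; {e, r^5, r^10, r^2s, r^7s, r^12s}; {e, r^5, r^10, r^3s, r^8s, r^13s}; … (5 in all).
So G has 5 subgroups of order 6.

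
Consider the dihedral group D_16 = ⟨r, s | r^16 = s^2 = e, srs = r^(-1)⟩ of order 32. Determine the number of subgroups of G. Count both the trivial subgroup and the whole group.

36

|G| = 32, so by Lagrange every subgroup order divides 32. Divisors: 1, 2, 4, 8, 16, 32.
Subgroups by order — order 1: 1; order 2: 17; order 4: 9; order 8: 5; order 16: 3; order 32: 1.
Total: 1 + 17 + 9 + 5 + 3 + 1 = 36.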